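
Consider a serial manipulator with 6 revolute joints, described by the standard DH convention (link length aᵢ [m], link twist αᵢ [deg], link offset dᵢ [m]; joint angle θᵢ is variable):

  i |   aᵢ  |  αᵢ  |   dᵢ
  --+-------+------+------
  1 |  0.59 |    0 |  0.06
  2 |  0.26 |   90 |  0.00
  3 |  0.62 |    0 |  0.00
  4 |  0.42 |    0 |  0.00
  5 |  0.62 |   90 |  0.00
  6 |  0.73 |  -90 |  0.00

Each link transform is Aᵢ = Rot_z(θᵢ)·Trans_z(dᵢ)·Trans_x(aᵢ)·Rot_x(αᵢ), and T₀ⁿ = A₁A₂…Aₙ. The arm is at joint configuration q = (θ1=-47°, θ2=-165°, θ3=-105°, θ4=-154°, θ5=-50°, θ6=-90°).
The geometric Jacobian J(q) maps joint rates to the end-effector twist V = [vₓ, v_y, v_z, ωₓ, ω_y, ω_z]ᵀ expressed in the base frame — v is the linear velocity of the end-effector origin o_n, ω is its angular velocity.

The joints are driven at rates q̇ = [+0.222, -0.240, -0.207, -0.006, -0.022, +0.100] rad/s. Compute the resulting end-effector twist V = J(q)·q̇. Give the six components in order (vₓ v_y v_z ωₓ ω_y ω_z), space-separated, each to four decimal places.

o_n = [-0.3318, -0.8335, 0.3552]
J₁: ẑ×o_n = [0.8335, -0.3318, 0.0000], ω = ẑ
J2: z=[0.0000, 0.0000, 1.0000] o=[0.4024, -0.4315, 0.0600] → [0.4020, -0.7342, 0.0000, 0.0000, 0.0000, 1.0000]
J3: z=[0.5299, 0.8480, 0.0000] o=[0.1819, -0.2937, 0.0600] → [0.2504, -0.1565, 0.1496, 0.5299, 0.8480, 0.0000]
J4: z=[0.5299, 0.8480, 0.0000] o=[0.3180, -0.3788, -0.5389] → [0.7583, -0.4738, 0.3100, 0.5299, 0.8480, 0.0000]
J5: z=[0.5299, 0.8480, 0.0000] o=[0.3859, -0.4212, -0.1266] → [0.4086, -0.2553, 0.3902, 0.5299, 0.8480, 0.0000]
J6: z=[-0.6591, 0.4118, -0.6293] o=[0.0550, -0.2145, 0.3552] → [-0.3896, 0.2434, 0.5673, -0.6591, 0.4118, -0.6293]
V = J·q̇ = [-0.0158, 0.1677, 0.0153, -0.1904, -0.1581, -0.0809]

-0.0158 0.1677 0.0153 -0.1904 -0.1581 -0.0809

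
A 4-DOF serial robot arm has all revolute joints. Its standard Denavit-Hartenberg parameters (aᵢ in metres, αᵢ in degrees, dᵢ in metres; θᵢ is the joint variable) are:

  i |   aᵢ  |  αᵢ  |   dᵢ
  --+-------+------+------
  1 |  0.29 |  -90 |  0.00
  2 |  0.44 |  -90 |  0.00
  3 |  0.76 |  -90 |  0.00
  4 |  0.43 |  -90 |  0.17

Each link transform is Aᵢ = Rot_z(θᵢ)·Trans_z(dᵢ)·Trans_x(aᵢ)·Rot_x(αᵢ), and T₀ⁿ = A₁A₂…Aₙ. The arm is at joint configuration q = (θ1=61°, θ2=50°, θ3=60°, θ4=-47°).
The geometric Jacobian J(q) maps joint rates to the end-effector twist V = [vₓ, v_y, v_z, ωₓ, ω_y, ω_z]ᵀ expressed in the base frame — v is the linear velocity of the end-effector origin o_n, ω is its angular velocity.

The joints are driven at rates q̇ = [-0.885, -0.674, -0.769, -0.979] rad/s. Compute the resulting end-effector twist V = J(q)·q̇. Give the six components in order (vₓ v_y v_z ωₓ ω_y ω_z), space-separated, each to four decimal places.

-0.1150 -0.1068 -0.4614 0.7112 0.9024 -1.0402

o_n = [1.1513, 0.0202, -0.8298]
J₁: ẑ×o_n = [-0.0202, 1.1513, 0.0000], ω = ẑ
J2: z=[-0.8746, 0.4848, 0.0000] o=[0.1406, 0.2536, 0.0000] → [-0.4023, -0.7258, -0.2858, -0.8746, 0.4848, 0.0000]
J3: z=[-0.3714, -0.6700, -0.6428] o=[0.2777, 0.5010, -0.3371] → [0.0211, -0.7445, 0.7639, -0.3714, -0.6700, -0.6428]
J4: z=[0.1674, -0.7293, 0.6634] o=[0.9718, 0.3955, -0.6282] → [0.3961, 0.1528, 0.0680, 0.1674, -0.7293, 0.6634]
V = J·q̇ = [-0.1150, -0.1068, -0.4614, 0.7112, 0.9024, -1.0402]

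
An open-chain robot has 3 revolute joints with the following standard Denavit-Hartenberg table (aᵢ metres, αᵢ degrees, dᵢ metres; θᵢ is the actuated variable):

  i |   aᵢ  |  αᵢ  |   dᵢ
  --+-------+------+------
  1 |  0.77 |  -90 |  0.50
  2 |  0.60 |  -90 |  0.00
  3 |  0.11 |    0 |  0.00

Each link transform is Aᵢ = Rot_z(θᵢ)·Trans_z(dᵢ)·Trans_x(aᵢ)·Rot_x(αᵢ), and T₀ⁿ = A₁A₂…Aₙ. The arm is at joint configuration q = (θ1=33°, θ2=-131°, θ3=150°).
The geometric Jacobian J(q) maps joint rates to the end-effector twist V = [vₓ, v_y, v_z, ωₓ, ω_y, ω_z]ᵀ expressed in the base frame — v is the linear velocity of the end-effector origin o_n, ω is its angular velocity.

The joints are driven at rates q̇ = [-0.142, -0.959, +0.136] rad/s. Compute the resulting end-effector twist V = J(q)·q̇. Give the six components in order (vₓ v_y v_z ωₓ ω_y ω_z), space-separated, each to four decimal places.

-0.2819 -0.2419 -0.3232 0.6084 -0.7484 -0.0528

o_n = [0.3980, 0.1929, 0.8809]
J₁: ẑ×o_n = [-0.1929, 0.3980, 0.0000], ω = ẑ
J2: z=[-0.5446, 0.8387, 0.0000] o=[0.6458, 0.4194, 0.5000] → [0.3195, 0.2075, 0.3311, -0.5446, 0.8387, 0.0000]
J3: z=[0.6330, 0.4110, 0.6561] o=[0.3156, 0.2050, 0.9528] → [-0.0216, 0.0995, -0.0415, 0.6330, 0.4110, 0.6561]
V = J·q̇ = [-0.2819, -0.2419, -0.3232, 0.6084, -0.7484, -0.0528]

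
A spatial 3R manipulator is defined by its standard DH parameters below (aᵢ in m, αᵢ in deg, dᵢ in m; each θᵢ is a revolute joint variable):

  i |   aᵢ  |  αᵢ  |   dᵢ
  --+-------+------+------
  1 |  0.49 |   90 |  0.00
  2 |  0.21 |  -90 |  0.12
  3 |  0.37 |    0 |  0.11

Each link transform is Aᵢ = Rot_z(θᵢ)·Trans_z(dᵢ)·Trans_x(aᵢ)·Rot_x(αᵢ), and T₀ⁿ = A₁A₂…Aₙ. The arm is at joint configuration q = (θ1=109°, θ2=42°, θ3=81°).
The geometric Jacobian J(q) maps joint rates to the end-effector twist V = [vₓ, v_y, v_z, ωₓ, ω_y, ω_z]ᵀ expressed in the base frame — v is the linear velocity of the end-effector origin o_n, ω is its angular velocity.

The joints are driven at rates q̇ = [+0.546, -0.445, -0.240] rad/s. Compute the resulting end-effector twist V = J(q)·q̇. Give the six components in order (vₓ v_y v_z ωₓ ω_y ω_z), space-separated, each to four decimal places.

o_n = [-0.4324, 0.5020, 0.2610]
J₁: ẑ×o_n = [-0.5020, -0.4324, 0.0000], ω = ẑ
J2: z=[0.9455, 0.3256, 0.0000] o=[-0.1595, 0.4633, 0.0000] → [0.0850, -0.2468, 0.1255, 0.9455, 0.3256, 0.0000]
J3: z=[0.2178, -0.6327, 0.7431] o=[-0.0969, 0.6499, 0.1405] → [0.0337, -0.2756, -0.2445, 0.2178, -0.6327, 0.7431]
V = J·q̇ = [-0.3200, -0.0602, 0.0029, -0.4730, 0.0070, 0.3676]

-0.3200 -0.0602 0.0029 -0.4730 0.0070 0.3676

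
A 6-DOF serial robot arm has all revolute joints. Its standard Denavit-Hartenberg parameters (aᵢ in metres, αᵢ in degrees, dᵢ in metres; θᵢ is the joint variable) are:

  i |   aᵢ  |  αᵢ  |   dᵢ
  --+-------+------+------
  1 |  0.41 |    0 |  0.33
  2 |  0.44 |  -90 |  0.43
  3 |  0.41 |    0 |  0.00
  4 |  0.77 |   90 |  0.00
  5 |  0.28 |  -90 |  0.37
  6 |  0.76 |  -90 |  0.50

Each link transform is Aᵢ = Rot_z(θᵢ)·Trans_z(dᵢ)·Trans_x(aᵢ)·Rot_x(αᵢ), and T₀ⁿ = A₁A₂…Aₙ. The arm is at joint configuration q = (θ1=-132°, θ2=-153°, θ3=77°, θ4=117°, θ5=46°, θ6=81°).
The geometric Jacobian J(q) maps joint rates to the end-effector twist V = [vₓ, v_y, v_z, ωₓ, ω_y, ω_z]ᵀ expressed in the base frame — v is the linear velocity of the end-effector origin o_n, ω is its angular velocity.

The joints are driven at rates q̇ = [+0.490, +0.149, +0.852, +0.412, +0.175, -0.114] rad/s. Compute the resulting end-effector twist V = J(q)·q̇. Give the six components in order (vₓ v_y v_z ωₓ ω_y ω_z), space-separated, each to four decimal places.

0.1245 -0.1504 0.6225 -1.1760 0.1889 0.4890

o_n = [-0.8980, -0.1818, 0.8961]
J₁: ẑ×o_n = [0.1818, -0.8980, 0.0000], ω = ẑ
J2: z=[0.0000, 0.0000, 1.0000] o=[-0.2743, -0.3047, 0.3300] → [-0.1229, -0.6237, 0.0000, 0.0000, 0.0000, 1.0000]
J3: z=[-0.9659, 0.2588, 0.0000] o=[-0.1605, 0.1203, 0.7600] → [0.0352, 0.1315, 0.4827, -0.9659, 0.2588, 0.0000]
J4: z=[-0.9659, 0.2588, 0.0000] o=[-0.1366, 0.2094, 0.3605] → [0.1386, 0.5174, 0.5749, -0.9659, 0.2588, 0.0000]
J5: z=[-0.0626, -0.2337, -0.9703] o=[-0.3300, -0.5123, 0.5468] → [0.2390, 0.5731, -0.1534, -0.0626, -0.2337, -0.9703]
J6: z=[-0.4903, 0.8540, -0.1740] o=[-0.5965, -0.7289, 0.2348] → [0.6600, 0.3767, -0.0108, -0.4903, 0.8540, -0.1740]
V = J·q̇ = [0.1245, -0.1504, 0.6225, -1.1760, 0.1889, 0.4890]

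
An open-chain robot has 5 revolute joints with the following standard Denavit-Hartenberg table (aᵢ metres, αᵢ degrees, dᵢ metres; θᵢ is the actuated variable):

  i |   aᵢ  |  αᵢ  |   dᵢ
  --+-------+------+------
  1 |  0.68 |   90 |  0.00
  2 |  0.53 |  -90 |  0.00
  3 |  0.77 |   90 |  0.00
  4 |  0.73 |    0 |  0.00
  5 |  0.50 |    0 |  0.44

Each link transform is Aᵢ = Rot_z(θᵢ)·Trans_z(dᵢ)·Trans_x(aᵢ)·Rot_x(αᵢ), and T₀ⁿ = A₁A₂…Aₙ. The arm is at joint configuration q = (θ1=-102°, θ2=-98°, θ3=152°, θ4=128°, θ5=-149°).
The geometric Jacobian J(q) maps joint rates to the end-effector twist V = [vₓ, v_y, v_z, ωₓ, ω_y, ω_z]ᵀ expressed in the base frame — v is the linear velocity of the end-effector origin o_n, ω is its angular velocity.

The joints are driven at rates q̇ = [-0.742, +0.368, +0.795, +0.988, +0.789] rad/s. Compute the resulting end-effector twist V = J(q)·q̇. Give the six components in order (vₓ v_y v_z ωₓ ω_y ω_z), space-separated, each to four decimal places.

o_n = [0.5198, -1.2008, -0.0961]
J₁: ẑ×o_n = [1.2008, 0.5198, -0.0000], ω = ẑ
J2: z=[-0.9781, 0.2079, 0.0000] o=[-0.1414, -0.6651, 0.0000] → [-0.0200, -0.0940, 0.3865, -0.9781, 0.2079, 0.0000]
J3: z=[-0.2059, -0.9686, -0.1392] o=[-0.1260, -0.5930, -0.5248] → [-0.4999, -0.0016, 0.7508, -0.2059, -0.9686, -0.1392]
J4: z=[0.8772, -0.1197, -0.4649] o=[0.2079, -0.7607, 0.1484] → [-0.1753, 0.0695, -0.3487, 0.8772, -0.1197, -0.4649]
J5: z=[0.8772, -0.1197, -0.4649] o=[-0.1055, -1.2200, -0.3246] → [-0.0184, -0.4912, 0.0917, 0.8772, -0.1197, -0.4649]
V = J·q̇ = [-1.4835, -0.7405, 0.4669, 1.0352, -0.9062, -1.6788]

-1.4835 -0.7405 0.4669 1.0352 -0.9062 -1.6788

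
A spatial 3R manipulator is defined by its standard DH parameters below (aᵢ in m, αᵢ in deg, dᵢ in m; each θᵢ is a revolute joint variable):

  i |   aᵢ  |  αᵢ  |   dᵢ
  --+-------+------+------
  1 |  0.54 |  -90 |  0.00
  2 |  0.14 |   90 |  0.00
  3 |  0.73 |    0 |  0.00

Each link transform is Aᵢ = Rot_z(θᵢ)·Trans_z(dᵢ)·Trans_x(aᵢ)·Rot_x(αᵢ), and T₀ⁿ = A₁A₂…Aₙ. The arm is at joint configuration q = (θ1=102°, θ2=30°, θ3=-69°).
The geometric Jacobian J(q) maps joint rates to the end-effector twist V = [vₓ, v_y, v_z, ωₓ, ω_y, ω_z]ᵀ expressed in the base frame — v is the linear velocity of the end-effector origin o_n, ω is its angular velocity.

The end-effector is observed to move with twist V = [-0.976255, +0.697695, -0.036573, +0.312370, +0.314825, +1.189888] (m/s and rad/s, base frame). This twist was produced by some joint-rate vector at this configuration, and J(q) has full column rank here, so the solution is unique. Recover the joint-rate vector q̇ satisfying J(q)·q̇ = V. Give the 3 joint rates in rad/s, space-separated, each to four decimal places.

o_n = [0.4820, 1.0101, -0.2008]
J₁: ẑ×o_n = [-1.0101, 0.4820, 0.0000], ω = ẑ
J2: z=[-0.9781, -0.2079, 0.0000] o=[-0.1123, 0.5282, 0.0000] → [0.0417, -0.1964, -0.3478, -0.9781, -0.2079, 0.0000]
J3: z=[-0.1040, 0.4891, 0.8660] o=[-0.1375, 0.6468, -0.0700] → [-0.3786, 0.5229, -0.3408, -0.1040, 0.4891, 0.8660]
q̇ = J⁺·V = [0.7690, -0.3710, 0.4860]

0.7690 -0.3710 0.4860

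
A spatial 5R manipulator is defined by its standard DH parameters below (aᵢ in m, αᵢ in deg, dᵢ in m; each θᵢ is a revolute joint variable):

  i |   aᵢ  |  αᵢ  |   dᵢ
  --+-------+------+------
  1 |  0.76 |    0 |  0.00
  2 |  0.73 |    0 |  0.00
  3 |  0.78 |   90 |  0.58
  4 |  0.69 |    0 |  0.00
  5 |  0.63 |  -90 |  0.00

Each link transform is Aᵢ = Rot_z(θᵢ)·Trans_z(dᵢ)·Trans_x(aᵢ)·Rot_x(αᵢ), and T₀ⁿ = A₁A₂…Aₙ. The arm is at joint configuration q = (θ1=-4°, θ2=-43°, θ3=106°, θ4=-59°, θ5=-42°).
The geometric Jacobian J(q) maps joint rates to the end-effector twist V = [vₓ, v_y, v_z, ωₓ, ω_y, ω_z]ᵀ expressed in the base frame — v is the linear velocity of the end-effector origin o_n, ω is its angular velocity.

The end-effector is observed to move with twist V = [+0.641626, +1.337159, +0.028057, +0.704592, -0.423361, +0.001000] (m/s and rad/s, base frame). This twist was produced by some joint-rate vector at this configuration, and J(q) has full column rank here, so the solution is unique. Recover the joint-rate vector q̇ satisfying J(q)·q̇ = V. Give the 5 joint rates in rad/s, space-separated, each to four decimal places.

o_n = [1.7789, 0.2833, -0.6299]
J₁: ẑ×o_n = [-0.2833, 1.7789, 0.0000], ω = ẑ
J2: z=[0.0000, 0.0000, 1.0000] o=[0.7581, -0.0530, 0.0000] → [-0.3363, 1.0207, 0.0000, 0.0000, 0.0000, 1.0000]
J3: z=[0.0000, 0.0000, 1.0000] o=[1.2560, -0.5869, 0.0000] → [-0.8702, 0.5228, 0.0000, 0.0000, 0.0000, 1.0000]
J4: z=[0.8572, -0.5150, 0.0000] o=[1.6577, 0.0817, 0.5800] → [0.6231, 1.0371, 0.2352, 0.8572, -0.5150, 0.0000]
J5: z=[0.8572, -0.5150, 0.0000] o=[1.8408, 0.3863, -0.0114] → [0.3185, 0.5301, -0.1202, 0.8572, -0.5150, 0.0000]
q̇ = J⁺·V = [0.6580, -0.2140, -0.4430, 0.3570, 0.4650]

0.6580 -0.2140 -0.4430 0.3570 0.4650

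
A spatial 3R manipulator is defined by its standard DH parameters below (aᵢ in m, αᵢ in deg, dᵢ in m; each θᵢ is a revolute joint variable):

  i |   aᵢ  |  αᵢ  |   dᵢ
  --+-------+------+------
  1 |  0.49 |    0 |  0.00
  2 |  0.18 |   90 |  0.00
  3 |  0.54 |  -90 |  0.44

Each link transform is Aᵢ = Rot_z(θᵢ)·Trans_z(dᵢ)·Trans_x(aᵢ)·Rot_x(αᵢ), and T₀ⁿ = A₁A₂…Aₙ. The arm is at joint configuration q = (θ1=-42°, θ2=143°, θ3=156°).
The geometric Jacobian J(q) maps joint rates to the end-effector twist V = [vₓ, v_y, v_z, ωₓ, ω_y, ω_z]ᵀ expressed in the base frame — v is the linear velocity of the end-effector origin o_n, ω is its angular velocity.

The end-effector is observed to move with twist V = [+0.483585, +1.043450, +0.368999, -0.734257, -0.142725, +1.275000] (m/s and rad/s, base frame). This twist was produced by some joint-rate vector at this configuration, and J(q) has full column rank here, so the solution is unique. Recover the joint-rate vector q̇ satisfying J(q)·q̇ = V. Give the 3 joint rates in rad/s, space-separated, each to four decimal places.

0.7010 0.5740 -0.7480

o_n = [0.8558, -0.5515, 0.2196]
J₁: ẑ×o_n = [0.5515, 0.8558, -0.0000], ω = ẑ
J2: z=[0.0000, 0.0000, 1.0000] o=[0.3641, -0.3279, 0.0000] → [0.2236, 0.4917, -0.0000, 0.0000, 0.0000, 1.0000]
J3: z=[0.9816, 0.1908, 0.0000] o=[0.3298, -0.1512, 0.0000] → [0.0419, -0.2156, -0.4933, 0.9816, 0.1908, 0.0000]
q̇ = J⁺·V = [0.7010, 0.5740, -0.7480]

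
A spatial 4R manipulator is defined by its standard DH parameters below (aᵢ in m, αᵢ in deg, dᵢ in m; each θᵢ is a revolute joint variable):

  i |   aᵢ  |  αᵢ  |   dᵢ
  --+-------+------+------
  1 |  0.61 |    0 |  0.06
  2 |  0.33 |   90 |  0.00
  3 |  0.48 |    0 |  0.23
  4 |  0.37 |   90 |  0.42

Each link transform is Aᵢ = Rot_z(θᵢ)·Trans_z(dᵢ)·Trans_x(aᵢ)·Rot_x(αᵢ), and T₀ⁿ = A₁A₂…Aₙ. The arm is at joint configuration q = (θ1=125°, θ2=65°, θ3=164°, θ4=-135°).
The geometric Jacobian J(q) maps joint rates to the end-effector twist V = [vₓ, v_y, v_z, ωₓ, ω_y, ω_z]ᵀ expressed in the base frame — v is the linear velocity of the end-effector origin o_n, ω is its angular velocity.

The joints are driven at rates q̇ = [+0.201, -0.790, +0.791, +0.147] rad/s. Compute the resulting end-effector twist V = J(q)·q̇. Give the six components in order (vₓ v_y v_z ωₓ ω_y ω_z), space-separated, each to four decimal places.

o_n = [-0.6520, 1.1064, 0.3717]
J₁: ẑ×o_n = [-1.1064, -0.6520, 0.0000], ω = ẑ
J2: z=[0.0000, 0.0000, 1.0000] o=[-0.3499, 0.4997, 0.0600] → [-0.6067, -0.3022, 0.0000, 0.0000, 0.0000, 1.0000]
J3: z=[-0.1736, 0.9848, 0.0000] o=[-0.6749, 0.4424, 0.0600] → [0.3070, 0.0541, -0.1378, -0.1736, 0.9848, 0.0000]
J4: z=[-0.1736, 0.9848, 0.0000] o=[-0.2604, 0.7490, 0.1923] → [0.1767, 0.0311, 0.3236, -0.1736, 0.9848, 0.0000]
V = J·q̇ = [0.5257, 0.1550, -0.0614, -0.1629, 0.9237, -0.5890]

0.5257 0.1550 -0.0614 -0.1629 0.9237 -0.5890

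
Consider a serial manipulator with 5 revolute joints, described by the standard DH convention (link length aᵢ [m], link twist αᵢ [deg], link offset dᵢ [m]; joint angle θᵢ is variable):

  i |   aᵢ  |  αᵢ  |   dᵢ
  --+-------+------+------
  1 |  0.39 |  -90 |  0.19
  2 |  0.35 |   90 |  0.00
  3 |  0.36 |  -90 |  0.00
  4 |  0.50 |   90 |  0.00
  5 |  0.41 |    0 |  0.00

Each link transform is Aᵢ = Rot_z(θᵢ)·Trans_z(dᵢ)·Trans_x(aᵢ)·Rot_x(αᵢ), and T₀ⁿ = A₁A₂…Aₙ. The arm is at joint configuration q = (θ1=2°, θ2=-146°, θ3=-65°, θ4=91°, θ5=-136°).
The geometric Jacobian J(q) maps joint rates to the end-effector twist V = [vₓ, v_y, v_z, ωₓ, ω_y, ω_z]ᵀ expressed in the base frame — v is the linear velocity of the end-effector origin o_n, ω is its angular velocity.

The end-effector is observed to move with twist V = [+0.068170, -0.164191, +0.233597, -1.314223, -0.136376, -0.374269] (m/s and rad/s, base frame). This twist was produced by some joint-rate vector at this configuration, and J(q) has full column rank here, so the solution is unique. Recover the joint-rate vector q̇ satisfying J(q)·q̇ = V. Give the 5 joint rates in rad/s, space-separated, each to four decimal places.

o_n = [0.3189, -0.4325, 0.4956]
J₁: ẑ×o_n = [0.4325, 0.3189, -0.0000], ω = ẑ
J2: z=[-0.0349, 0.9994, 0.0000] o=[0.3898, 0.0136, 0.1900] → [0.3054, 0.0107, 0.0864, -0.0349, 0.9994, 0.0000]
J3: z=[-0.5589, -0.0195, -0.8290] o=[0.0998, 0.0035, 0.3857] → [-0.3636, -0.1203, 0.2479, -0.5589, -0.0195, -0.8290]
J4: z=[-0.7657, 0.3961, 0.5068] o=[-0.0149, -0.3270, 0.4708] → [0.0633, 0.1882, -0.0514, -0.7657, 0.3961, 0.5068]
J5: z=[-0.3087, -0.9175, 0.2508] o=[0.2673, -0.3092, 0.8832] → [0.3865, -0.1067, 0.0854, -0.3087, -0.9175, 0.2508]
q̇ = J⁺·V = [-0.4670, 0.3720, 0.6760, 0.8420, 0.9030]

-0.4670 0.3720 0.6760 0.8420 0.9030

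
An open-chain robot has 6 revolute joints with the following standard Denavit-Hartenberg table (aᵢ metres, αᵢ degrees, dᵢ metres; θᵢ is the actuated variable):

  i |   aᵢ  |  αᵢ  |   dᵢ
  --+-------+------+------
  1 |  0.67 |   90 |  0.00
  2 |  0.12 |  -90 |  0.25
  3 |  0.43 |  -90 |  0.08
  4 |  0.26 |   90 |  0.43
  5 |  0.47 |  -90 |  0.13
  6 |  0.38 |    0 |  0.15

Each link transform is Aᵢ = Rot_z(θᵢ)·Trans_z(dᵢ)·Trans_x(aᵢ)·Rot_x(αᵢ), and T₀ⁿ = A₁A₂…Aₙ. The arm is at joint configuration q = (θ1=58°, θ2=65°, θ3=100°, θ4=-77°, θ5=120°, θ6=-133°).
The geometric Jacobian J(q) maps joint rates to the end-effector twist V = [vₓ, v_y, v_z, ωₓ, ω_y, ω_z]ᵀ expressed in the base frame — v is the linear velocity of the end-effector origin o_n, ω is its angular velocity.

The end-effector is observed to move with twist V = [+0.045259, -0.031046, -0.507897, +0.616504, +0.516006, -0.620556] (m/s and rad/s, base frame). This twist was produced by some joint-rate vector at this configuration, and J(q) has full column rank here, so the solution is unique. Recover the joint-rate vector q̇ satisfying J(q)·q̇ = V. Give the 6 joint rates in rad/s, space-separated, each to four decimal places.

-0.3340 0.8550 -0.3400 0.0230 -0.6770 0.3810

o_n = [0.4272, 0.1065, -0.2943]
J₁: ẑ×o_n = [-0.1065, 0.4272, 0.0000], ω = ẑ
J2: z=[0.8480, -0.5299, 0.0000] o=[0.3550, 0.5682, 0.0000] → [0.1560, 0.2496, -0.3533, 0.8480, -0.5299, 0.0000]
J3: z=[-0.4803, -0.7686, 0.4226] o=[0.5939, 0.4787, 0.1088] → [0.4671, -0.2640, 0.0506, -0.4803, -0.7686, 0.4226]
J4: z=[-0.0733, -0.4450, -0.8925] o=[0.1797, 0.6149, 0.0749] → [-0.2894, -0.2480, 0.1474, -0.0733, -0.4450, -0.8925]
J5: z=[0.7436, -0.6207, 0.2484] o=[-0.0246, 0.2557, -0.2110] → [0.0888, 0.1742, 0.1695, 0.7436, -0.6207, 0.2484]
J6: z=[0.6122, 0.7815, 0.1203] o=[0.1984, 0.1456, -0.6305] → [0.2674, -0.1783, -0.2027, 0.6122, 0.7815, 0.1203]
q̇ = J⁺·V = [-0.3340, 0.8550, -0.3400, 0.0230, -0.6770, 0.3810]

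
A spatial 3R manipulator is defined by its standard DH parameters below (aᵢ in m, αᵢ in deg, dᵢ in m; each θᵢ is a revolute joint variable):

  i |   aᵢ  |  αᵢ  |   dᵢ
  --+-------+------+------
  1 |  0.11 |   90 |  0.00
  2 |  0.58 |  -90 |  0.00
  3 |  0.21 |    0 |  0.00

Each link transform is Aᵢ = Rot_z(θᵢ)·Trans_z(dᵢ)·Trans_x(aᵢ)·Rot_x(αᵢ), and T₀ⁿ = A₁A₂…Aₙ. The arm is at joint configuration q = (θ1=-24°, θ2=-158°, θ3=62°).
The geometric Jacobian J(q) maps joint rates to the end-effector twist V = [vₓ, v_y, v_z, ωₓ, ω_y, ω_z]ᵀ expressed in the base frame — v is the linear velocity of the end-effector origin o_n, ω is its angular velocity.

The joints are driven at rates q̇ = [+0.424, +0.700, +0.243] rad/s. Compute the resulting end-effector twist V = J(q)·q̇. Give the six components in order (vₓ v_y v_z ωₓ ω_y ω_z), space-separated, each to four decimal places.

0.0491 -0.2366 -0.4235 -0.2016 -0.6765 0.1987

o_n = [-0.3989, 0.3806, -0.2542]
J₁: ẑ×o_n = [-0.3806, -0.3989, 0.0000], ω = ẑ
J2: z=[-0.4067, -0.9135, 0.0000] o=[0.1005, -0.0447, 0.0000] → [0.2322, -0.1034, -0.6292, -0.4067, -0.9135, 0.0000]
J3: z=[0.3422, -0.1524, -0.9272] o=[-0.3908, 0.1740, -0.2173] → [0.1972, 0.0201, 0.0695, 0.3422, -0.1524, -0.9272]
V = J·q̇ = [0.0491, -0.2366, -0.4235, -0.2016, -0.6765, 0.1987]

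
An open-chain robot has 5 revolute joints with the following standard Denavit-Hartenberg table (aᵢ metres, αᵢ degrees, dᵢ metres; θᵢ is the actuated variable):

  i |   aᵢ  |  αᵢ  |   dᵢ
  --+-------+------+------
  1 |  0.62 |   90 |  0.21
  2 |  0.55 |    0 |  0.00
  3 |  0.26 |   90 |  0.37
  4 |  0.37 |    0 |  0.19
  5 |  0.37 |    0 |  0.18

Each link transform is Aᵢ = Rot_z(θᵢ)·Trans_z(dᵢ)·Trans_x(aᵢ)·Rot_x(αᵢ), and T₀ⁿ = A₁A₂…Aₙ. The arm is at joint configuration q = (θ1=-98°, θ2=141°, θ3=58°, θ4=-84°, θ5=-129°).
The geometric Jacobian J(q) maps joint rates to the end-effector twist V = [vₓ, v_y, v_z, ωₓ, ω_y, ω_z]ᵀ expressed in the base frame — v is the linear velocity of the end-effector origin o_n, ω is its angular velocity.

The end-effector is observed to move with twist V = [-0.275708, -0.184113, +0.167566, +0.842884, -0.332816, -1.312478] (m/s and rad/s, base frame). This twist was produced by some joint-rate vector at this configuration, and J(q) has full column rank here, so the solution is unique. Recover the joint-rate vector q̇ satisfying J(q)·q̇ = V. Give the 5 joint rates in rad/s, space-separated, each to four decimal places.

-0.6960 -0.1740 -0.7070 -0.3300 -0.3220

o_n = [-0.2131, -0.0540, 0.9098]
J₁: ẑ×o_n = [0.0540, -0.2131, 0.0000], ω = ẑ
J2: z=[-0.9903, 0.1392, 0.0000] o=[-0.0863, -0.6140, 0.2100] → [0.0974, 0.6929, -0.5369, -0.9903, 0.1392, 0.0000]
J3: z=[-0.9903, 0.1392, 0.0000] o=[-0.0268, -0.1907, 0.5561] → [0.0492, 0.3502, -0.1095, -0.9903, 0.1392, 0.0000]
J4: z=[0.0453, 0.3224, 0.9455] o=[-0.3590, 0.1042, 0.4715] → [0.2909, 0.1181, -0.0542, 0.0453, 0.3224, 0.9455]
J5: z=[0.0453, 0.3224, 0.9455] o=[0.0191, 0.1505, 0.6385] → [0.2808, -0.2319, 0.0656, 0.0453, 0.3224, 0.9455]
q̇ = J⁺·V = [-0.6960, -0.1740, -0.7070, -0.3300, -0.3220]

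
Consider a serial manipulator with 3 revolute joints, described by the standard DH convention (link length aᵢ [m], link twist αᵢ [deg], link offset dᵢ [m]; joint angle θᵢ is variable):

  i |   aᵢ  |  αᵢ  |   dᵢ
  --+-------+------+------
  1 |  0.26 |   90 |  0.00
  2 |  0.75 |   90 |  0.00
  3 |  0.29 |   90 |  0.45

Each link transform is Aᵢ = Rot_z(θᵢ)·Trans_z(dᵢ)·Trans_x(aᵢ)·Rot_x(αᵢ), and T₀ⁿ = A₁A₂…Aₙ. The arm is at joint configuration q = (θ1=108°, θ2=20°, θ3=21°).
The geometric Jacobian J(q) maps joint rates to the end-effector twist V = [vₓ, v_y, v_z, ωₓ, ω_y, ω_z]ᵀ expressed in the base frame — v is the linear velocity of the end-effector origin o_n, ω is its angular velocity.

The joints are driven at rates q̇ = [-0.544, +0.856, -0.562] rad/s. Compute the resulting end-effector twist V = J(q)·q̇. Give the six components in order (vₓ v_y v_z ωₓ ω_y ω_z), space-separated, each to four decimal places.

o_n = [-0.3255, 1.3380, -0.0737]
J₁: ẑ×o_n = [-1.3380, -0.3255, 0.0000], ω = ẑ
J2: z=[0.9511, 0.3090, 0.0000] o=[-0.0803, 0.2473, 0.0000] → [-0.0228, 0.0701, 1.1131, 0.9511, 0.3090, 0.0000]
J3: z=[-0.1057, 0.3253, -0.9397] o=[-0.2981, 0.9176, 0.2565] → [0.2877, -0.0092, -0.0355, -0.1057, 0.3253, -0.9397]
V = J·q̇ = [0.5467, 0.2423, 0.9728, 0.8735, 0.0817, -0.0159]

0.5467 0.2423 0.9728 0.8735 0.0817 -0.0159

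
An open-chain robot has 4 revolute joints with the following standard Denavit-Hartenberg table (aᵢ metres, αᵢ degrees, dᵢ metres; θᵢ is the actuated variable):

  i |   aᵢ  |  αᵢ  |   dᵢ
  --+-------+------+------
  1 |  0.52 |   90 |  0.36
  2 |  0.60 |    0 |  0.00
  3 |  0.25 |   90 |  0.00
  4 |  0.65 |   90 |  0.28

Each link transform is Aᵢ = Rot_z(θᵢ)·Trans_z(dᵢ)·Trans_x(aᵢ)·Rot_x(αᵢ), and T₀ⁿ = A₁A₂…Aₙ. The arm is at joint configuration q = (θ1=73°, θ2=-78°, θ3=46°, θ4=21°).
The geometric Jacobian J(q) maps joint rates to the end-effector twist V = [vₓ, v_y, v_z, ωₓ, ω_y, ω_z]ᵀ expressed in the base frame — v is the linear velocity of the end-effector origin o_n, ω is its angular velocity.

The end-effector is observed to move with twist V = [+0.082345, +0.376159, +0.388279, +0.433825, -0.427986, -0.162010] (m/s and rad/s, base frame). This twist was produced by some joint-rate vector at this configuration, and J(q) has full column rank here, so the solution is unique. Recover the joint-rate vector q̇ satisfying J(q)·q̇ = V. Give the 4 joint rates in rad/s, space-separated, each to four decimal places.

0.2900 0.0820 0.4580 0.5330

o_n = [0.5803, 1.1015, -0.9184]
J₁: ẑ×o_n = [-1.1015, 0.5803, 0.0000], ω = ẑ
J2: z=[0.9563, -0.2924, 0.0000] o=[0.1520, 0.4973, 0.3600] → [0.3738, 1.2225, 0.7030, 0.9563, -0.2924, 0.0000]
J3: z=[0.9563, -0.2924, 0.0000] o=[0.1885, 0.6166, -0.2269] → [0.2022, 0.6613, 0.5783, 0.9563, -0.2924, 0.0000]
J4: z=[-0.1549, -0.5068, -0.8480] o=[0.2505, 0.8193, -0.3594] → [0.5226, -0.3663, 0.1234, -0.1549, -0.5068, -0.8480]
q̇ = J⁺·V = [0.2900, 0.0820, 0.4580, 0.5330]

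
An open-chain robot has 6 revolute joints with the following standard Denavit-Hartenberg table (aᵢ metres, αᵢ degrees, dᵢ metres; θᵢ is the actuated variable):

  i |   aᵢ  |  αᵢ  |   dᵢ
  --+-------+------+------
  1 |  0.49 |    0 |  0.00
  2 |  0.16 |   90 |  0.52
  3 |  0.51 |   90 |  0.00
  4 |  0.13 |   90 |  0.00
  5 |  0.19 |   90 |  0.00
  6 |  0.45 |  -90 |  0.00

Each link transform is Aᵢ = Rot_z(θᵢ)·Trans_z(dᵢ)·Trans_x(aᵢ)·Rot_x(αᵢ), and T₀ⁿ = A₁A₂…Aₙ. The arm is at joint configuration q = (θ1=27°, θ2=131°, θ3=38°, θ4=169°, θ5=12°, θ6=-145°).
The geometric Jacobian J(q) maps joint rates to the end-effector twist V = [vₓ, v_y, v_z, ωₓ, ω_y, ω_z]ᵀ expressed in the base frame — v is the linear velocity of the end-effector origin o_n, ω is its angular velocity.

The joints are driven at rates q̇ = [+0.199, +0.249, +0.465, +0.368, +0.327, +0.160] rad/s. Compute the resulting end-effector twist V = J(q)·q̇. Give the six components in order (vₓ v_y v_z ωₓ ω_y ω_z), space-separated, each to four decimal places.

o_n = [-0.1574, 0.1800, 0.8600]
J₁: ẑ×o_n = [-0.1800, -0.1574, 0.0000], ω = ẑ
J2: z=[0.0000, 0.0000, 1.0000] o=[0.4366, 0.2225, 0.0000] → [0.0425, -0.5940, 0.0000, 0.0000, 0.0000, 1.0000]
J3: z=[0.3746, 0.9272, 0.0000] o=[0.2882, 0.2824, 0.5200] → [0.3152, -0.1273, 0.3748, 0.3746, 0.9272, 0.0000]
J4: z=[-0.5708, 0.2306, -0.7880] o=[-0.0844, 0.4329, 0.8340] → [-0.1934, 0.0723, 0.1612, -0.5708, 0.2306, -0.7880]
J5: z=[0.2283, 0.9665, 0.1175] o=[0.0182, 0.4183, 0.7554] → [0.1290, -0.0445, 0.1152, 0.2283, 0.9665, 0.1175]
J6: z=[0.7223, -0.2491, 0.6451] o=[0.1422, 0.4064, 0.6120] → [0.0843, -0.3724, -0.2382, 0.7223, -0.2491, 0.6451]
V = J·q̇ = [0.1059, -0.2859, 0.2332, 0.1544, 0.7922, 0.2996]

0.1059 -0.2859 0.2332 0.1544 0.7922 0.2996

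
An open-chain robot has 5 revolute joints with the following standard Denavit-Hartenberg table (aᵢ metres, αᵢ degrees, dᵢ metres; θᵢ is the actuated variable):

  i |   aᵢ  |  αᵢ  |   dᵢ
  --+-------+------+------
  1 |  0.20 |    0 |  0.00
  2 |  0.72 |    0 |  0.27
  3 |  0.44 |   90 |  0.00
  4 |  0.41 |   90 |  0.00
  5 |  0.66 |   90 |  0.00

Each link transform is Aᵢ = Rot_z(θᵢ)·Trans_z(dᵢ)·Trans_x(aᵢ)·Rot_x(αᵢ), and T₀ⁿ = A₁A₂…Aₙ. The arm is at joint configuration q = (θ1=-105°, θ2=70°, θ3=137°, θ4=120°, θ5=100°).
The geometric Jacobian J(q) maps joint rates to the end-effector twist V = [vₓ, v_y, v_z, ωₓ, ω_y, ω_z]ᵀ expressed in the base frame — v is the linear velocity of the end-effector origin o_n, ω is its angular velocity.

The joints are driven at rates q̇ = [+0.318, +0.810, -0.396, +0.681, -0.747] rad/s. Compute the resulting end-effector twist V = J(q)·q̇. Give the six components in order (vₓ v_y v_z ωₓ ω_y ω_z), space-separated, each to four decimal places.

o_n = [1.1130, -0.1851, 0.5258]
J₁: ẑ×o_n = [0.1851, 1.1130, -0.0000], ω = ẑ
J2: z=[0.0000, 0.0000, 1.0000] o=[-0.0518, -0.1932, 0.0000] → [-0.0081, 1.1648, 0.0000, 0.0000, 0.0000, 1.0000]
J3: z=[0.0000, 0.0000, 1.0000] o=[0.5380, -0.6062, 0.2700] → [-0.4211, 0.5750, 0.0000, 0.0000, 0.0000, 1.0000]
J4: z=[0.9781, 0.2079, 0.0000] o=[0.4465, -0.1758, 0.2700] → [0.0532, -0.2502, -0.1477, 0.9781, 0.2079, 0.0000]
J5: z=[-0.1801, 0.8471, 0.5000] o=[0.4892, -0.3763, 0.6251] → [-0.1797, 0.2941, -0.5629, -0.1801, 0.8471, 0.5000]
V = J·q̇ = [0.3895, 0.6797, 0.3199, 0.8006, -0.4912, 0.3585]

0.3895 0.6797 0.3199 0.8006 -0.4912 0.3585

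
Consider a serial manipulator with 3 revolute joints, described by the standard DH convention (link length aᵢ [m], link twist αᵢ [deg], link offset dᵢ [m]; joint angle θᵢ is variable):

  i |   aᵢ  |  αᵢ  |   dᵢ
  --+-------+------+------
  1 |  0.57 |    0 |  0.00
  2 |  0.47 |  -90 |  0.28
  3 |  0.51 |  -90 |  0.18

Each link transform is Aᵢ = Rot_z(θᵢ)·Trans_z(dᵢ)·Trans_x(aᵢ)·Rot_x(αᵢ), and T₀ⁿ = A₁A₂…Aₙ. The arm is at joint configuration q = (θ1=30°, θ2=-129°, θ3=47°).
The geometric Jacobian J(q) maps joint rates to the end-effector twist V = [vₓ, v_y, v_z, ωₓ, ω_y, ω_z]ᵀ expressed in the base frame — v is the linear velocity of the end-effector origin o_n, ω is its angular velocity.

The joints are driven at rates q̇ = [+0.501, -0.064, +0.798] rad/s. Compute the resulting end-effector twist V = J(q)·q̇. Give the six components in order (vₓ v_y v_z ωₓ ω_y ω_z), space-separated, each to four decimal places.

0.2691 0.5631 -0.2776 0.7882 -0.1248 0.4370

o_n = [0.5435, -0.5509, -0.0930]
J₁: ẑ×o_n = [0.5509, 0.5435, -0.0000], ω = ẑ
J2: z=[0.0000, 0.0000, 1.0000] o=[0.4936, 0.2850, 0.0000] → [0.8359, 0.0498, -0.0000, 0.0000, 0.0000, 1.0000]
J3: z=[0.9877, -0.1564, 0.0000] o=[0.4201, -0.1792, 0.2800] → [0.0583, 0.3684, -0.3478, 0.9877, -0.1564, 0.0000]
V = J·q̇ = [0.2691, 0.5631, -0.2776, 0.7882, -0.1248, 0.4370]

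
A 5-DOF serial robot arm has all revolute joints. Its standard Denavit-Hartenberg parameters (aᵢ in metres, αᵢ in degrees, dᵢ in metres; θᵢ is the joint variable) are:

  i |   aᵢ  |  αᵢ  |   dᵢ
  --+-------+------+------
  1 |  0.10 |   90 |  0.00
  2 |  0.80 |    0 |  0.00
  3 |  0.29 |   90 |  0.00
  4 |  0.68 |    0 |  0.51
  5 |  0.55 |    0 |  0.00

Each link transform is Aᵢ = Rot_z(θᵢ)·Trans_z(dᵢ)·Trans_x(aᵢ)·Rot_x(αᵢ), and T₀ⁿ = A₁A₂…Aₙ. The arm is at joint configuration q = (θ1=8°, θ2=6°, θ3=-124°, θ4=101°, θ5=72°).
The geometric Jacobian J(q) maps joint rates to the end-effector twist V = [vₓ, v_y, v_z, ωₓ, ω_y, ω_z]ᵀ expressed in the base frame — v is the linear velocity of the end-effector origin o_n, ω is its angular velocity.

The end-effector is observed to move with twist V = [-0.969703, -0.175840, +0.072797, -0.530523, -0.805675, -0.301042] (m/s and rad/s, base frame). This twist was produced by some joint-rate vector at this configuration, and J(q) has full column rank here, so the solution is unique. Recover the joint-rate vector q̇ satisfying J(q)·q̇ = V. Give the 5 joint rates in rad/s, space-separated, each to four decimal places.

-0.6400 0.4680 0.2560 -0.2500 0.9720

o_n = [0.7225, -0.6402, 0.6636]
J₁: ẑ×o_n = [0.6402, 0.7225, -0.0000], ω = ẑ
J2: z=[0.1392, -0.9903, 0.0000] o=[0.0990, 0.0139, 0.0000] → [-0.6571, -0.0924, 0.5264, 0.1392, -0.9903, 0.0000]
J3: z=[0.1392, -0.9903, 0.0000] o=[0.8869, 0.1246, 0.0836] → [-0.5743, -0.0807, -0.2693, 0.1392, -0.9903, 0.0000]
J4: z=[-0.8744, -0.1229, 0.4695] o=[0.7521, 0.1057, -0.1724] → [0.2475, 0.7171, 0.6486, -0.8744, -0.1229, 0.4695]
J5: z=[-0.8744, -0.1229, 0.4695] o=[0.4594, -0.6095, 0.1816] → [-0.0448, 0.5450, 0.0592, -0.8744, -0.1229, 0.4695]
q̇ = J⁺·V = [-0.6400, 0.4680, 0.2560, -0.2500, 0.9720]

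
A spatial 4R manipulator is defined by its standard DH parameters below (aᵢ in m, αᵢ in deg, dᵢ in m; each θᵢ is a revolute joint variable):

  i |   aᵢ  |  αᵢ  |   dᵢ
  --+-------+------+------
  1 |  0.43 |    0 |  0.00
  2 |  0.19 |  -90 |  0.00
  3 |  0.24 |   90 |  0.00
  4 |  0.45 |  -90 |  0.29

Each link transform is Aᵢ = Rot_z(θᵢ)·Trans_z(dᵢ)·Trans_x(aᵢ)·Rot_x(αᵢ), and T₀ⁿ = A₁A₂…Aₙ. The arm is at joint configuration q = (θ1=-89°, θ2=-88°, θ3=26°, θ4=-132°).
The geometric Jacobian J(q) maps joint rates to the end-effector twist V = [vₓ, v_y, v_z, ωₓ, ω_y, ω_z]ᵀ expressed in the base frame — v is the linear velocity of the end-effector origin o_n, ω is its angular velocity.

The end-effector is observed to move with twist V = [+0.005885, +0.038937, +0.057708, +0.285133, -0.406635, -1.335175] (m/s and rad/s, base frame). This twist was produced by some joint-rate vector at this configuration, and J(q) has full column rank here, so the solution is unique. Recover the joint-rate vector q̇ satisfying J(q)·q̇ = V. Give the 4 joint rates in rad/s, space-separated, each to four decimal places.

-0.7390 -0.0560 0.4210 -0.6010

o_n = [-0.2718, -0.1097, 0.2874]
J₁: ẑ×o_n = [0.1097, -0.2718, 0.0000], ω = ẑ
J2: z=[0.0000, 0.0000, 1.0000] o=[0.0075, -0.4299, 0.0000] → [-0.3202, -0.2793, 0.0000, 0.0000, 0.0000, 1.0000]
J3: z=[0.0523, -0.9986, 0.0000] o=[-0.1822, -0.4399, 0.0000] → [-0.2870, -0.0150, -0.0722, 0.0523, -0.9986, 0.0000]
J4: z=[-0.4378, -0.0229, 0.8988] o=[-0.3977, -0.4512, -0.1052] → [-0.3159, 0.2850, -0.1466, -0.4378, -0.0229, 0.8988]
q̇ = J⁺·V = [-0.7390, -0.0560, 0.4210, -0.6010]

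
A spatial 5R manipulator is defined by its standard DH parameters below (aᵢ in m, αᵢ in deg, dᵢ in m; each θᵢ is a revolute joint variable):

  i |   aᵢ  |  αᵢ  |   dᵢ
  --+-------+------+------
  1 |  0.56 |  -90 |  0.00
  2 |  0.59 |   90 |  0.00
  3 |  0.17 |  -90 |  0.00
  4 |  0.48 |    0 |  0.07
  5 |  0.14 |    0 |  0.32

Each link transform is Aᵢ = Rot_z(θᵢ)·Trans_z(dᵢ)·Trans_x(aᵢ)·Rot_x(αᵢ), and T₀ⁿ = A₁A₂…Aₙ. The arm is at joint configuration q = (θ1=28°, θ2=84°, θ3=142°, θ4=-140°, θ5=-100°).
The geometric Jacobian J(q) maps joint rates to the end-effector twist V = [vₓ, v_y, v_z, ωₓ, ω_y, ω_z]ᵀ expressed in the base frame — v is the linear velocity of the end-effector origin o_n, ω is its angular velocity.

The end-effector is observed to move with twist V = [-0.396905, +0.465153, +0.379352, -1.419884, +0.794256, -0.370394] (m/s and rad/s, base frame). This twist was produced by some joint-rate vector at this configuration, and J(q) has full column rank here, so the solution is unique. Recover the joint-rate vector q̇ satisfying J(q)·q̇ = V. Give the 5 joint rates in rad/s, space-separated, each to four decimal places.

o_n = [0.9323, -0.0390, -0.5382]
J₁: ẑ×o_n = [0.0390, 0.9323, -0.0000], ω = ẑ
J2: z=[-0.4695, 0.8829, 0.0000] o=[0.4945, 0.2629, 0.0000] → [-0.4752, -0.2527, -0.2449, -0.4695, 0.8829, 0.0000]
J3: z=[0.8781, 0.4669, 0.1045] o=[0.5489, 0.2919, -0.5868] → [0.0573, -0.0026, -0.4696, 0.8781, 0.4669, 0.1045]
J4: z=[0.3131, -0.7260, 0.6123] o=[0.4874, 0.3777, -0.4535] → [0.3166, 0.2989, 0.1925, 0.3131, -0.7260, 0.6123]
J5: z=[0.3131, -0.7260, 0.6123] o=[0.9133, 0.2853, -0.6666] → [0.1053, -0.0285, -0.0877, 0.3131, -0.7260, 0.6123]
q̇ = J⁺·V = [0.7300, 0.0850, -0.9910, -0.7420, -0.8860]

0.7300 0.0850 -0.9910 -0.7420 -0.8860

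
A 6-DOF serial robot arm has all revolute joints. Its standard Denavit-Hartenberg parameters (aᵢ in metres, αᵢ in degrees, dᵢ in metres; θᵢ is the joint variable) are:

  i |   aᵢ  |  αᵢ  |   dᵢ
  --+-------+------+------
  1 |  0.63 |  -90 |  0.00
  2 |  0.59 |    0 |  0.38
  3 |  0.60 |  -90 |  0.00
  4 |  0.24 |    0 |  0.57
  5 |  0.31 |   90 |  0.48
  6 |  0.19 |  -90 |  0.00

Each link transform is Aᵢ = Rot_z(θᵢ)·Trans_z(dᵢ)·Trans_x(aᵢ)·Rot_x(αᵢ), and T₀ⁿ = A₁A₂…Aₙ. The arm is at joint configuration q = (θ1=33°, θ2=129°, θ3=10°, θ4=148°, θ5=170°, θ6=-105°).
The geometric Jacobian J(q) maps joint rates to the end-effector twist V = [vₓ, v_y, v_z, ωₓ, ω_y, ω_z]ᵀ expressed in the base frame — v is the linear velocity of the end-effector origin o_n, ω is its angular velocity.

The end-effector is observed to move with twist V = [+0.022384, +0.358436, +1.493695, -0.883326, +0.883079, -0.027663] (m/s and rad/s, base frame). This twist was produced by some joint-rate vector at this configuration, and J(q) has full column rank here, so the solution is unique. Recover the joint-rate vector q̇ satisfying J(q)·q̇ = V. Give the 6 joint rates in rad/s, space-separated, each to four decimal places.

-0.2960 0.5750 0.6690 0.6920 -0.3190 -0.0300

o_n = [-0.8662, -0.0529, -0.1919]
J₁: ẑ×o_n = [0.0529, -0.8662, 0.0000], ω = ẑ
J2: z=[-0.5446, 0.8387, 0.0000] o=[0.5284, 0.3431, 0.0000] → [-0.1609, -0.1045, 1.3853, -0.5446, 0.8387, 0.0000]
J3: z=[-0.5446, 0.8387, 0.0000] o=[0.0100, 0.4596, -0.4585] → [0.2236, 0.1452, 1.0140, -0.5446, 0.8387, 0.0000]
J4: z=[-0.5502, -0.3573, 0.7547] o=[-0.3698, 0.2130, -0.8522] → [-0.0353, -0.0113, -0.0311, -0.5502, -0.3573, 0.7547]
J5: z=[-0.5502, -0.3573, 0.7547] o=[-0.4853, -0.0137, -0.2884] → [-0.0049, -0.2343, -0.1145, -0.5502, -0.3573, 0.7547]
J6: z=[0.0188, 0.8983, 0.4390] o=[-1.0082, -0.1059, -0.0773] → [-0.1262, 0.0645, -0.1266, 0.0188, 0.8983, 0.4390]
q̇ = J⁺·V = [-0.2960, 0.5750, 0.6690, 0.6920, -0.3190, -0.0300]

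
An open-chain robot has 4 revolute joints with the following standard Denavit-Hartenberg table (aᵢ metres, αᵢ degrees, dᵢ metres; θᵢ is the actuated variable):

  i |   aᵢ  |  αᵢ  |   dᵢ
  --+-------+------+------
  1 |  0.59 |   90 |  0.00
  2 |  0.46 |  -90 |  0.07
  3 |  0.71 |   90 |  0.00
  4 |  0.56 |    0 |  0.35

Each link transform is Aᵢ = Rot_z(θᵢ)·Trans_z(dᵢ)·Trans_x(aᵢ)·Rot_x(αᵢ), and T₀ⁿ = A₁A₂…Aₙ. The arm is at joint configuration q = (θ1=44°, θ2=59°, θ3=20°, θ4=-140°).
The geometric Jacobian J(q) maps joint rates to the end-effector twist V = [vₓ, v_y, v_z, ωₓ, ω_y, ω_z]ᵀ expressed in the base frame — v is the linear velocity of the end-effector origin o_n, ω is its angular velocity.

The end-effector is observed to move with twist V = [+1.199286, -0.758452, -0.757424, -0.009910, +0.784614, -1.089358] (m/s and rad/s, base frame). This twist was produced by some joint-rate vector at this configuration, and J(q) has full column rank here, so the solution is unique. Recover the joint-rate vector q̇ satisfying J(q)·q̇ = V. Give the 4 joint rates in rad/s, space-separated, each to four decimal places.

o_n = [1.1693, 0.7083, 0.5379]
J₁: ẑ×o_n = [-0.7083, 1.1693, 0.0000], ω = ẑ
J2: z=[0.6947, -0.7193, 0.0000] o=[0.4244, 0.4098, 0.0000] → [-0.3869, -0.3736, 0.7431, 0.6947, -0.7193, 0.0000]
J3: z=[-0.6166, -0.5954, 0.5150] o=[0.6435, 0.5241, 0.3943] → [-0.1804, 0.3593, 0.1995, -0.6166, -0.5954, 0.5150]
J4: z=[0.7795, -0.5536, 0.2932] o=[0.7220, 0.9375, 0.9662] → [0.3043, 0.4650, 0.0690, 0.7795, -0.5536, 0.2932]
q̇ = J⁺·V = [-0.9070, -0.9030, -0.5550, 0.3530]

-0.9070 -0.9030 -0.5550 0.3530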